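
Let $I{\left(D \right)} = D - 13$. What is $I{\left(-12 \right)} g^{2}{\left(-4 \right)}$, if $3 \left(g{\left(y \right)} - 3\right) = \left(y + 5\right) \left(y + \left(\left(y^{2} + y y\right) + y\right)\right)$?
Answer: $-3025$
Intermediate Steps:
$g{\left(y \right)} = 3 + \frac{\left(5 + y\right) \left(2 y + 2 y^{2}\right)}{3}$ ($g{\left(y \right)} = 3 + \frac{\left(y + 5\right) \left(y + \left(\left(y^{2} + y y\right) + y\right)\right)}{3} = 3 + \frac{\left(5 + y\right) \left(y + \left(\left(y^{2} + y^{2}\right) + y\right)\right)}{3} = 3 + \frac{\left(5 + y\right) \left(y + \left(2 y^{2} + y\right)\right)}{3} = 3 + \frac{\left(5 + y\right) \left(y + \left(y + 2 y^{2}\right)\right)}{3} = 3 + \frac{\left(5 + y\right) \left(2 y + 2 y^{2}\right)}{3}$)
$I{\left(D \right)} = -13 + D$
$I{\left(-12 \right)} g^{2}{\left(-4 \right)} = \left(-13 - 12\right) \left(3 + 4 \left(-4\right)^{2} + \frac{2 \left(-4\right)^{3}}{3} + \frac{10}{3} \left(-4\right)\right)^{2} = - 25 \left(3 + 4 \cdot 16 + \frac{2}{3} \left(-64\right) - \frac{40}{3}\right)^{2} = - 25 \left(3 + 64 - \frac{128}{3} - \frac{40}{3}\right)^{2} = - 25 \cdot 11^{2} = \left(-25\right) 121 = -3025$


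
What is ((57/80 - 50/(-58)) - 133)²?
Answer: 92968278649/5382400 ≈ 17273.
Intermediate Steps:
((57/80 - 50/(-58)) - 133)² = ((57*(1/80) - 50*(-1/58)) - 133)² = ((57/80 + 25/29) - 133)² = (3653/2320 - 133)² = (-304907/2320)² = 92968278649/5382400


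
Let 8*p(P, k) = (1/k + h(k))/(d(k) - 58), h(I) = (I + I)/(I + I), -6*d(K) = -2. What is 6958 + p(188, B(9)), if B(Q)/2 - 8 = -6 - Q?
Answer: 134818169/19376 ≈ 6958.0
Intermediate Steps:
B(Q) = 4 - 2*Q (B(Q) = 16 + 2*(-6 - Q) = 16 + (-12 - 2*Q) = 4 - 2*Q)
d(K) = 1/3 (d(K) = -1/6*(-2) = 1/3)
h(I) = 1 (h(I) = (2*I)/((2*I)) = (2*I)*(1/(2*I)) = 1)
p(P, k) = -3/1384 - 3/(1384*k) (p(P, k) = ((1/k + 1)/(1/3 - 58))/8 = ((1 + 1/k)/(-173/3))/8 = ((1 + 1/k)*(-3/173))/8 = (-3/173 - 3/(173*k))/8 = -3/1384 - 3/(1384*k))
6958 + p(188, B(9)) = 6958 + 3*(-1 - (4 - 2*9))/(1384*(4 - 2*9)) = 6958 + 3*(-1 - (4 - 18))/(1384*(4 - 18)) = 6958 + (3/1384)*(-1 - 1*(-14))/(-14) = 6958 + (3/1384)*(-1/14)*(-1 + 14) = 6958 + (3/1384)*(-1/14)*13 = 6958 - 39/19376 = 134818169/19376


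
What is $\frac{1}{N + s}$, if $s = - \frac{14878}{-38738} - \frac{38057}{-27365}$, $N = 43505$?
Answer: $\frac{530032685}{23060012655193} \approx 2.2985 \cdot 10^{-5}$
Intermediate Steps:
$s = \frac{940694268}{530032685}$ ($s = \left(-14878\right) \left(- \frac{1}{38738}\right) - - \frac{38057}{27365} = \frac{7439}{19369} + \frac{38057}{27365} = \frac{940694268}{530032685} \approx 1.7748$)
$\frac{1}{N + s} = \frac{1}{43505 + \frac{940694268}{530032685}} = \frac{1}{\frac{23060012655193}{530032685}} = \frac{530032685}{23060012655193}$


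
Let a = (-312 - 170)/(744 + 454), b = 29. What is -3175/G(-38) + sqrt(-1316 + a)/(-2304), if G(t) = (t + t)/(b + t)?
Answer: -28575/76 - 5*I*sqrt(18893059)/1380096 ≈ -375.99 - 0.015748*I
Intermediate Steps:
G(t) = 2*t/(29 + t) (G(t) = (t + t)/(29 + t) = (2*t)/(29 + t) = 2*t/(29 + t))
a = -241/599 (a = -482/1198 = -482*1/1198 = -241/599 ≈ -0.40234)
-3175/G(-38) + sqrt(-1316 + a)/(-2304) = -3175/(2*(-38)/(29 - 38)) + sqrt(-1316 - 241/599)/(-2304) = -3175/(2*(-38)/(-9)) + sqrt(-788525/599)*(-1/2304) = -3175/(2*(-38)*(-1/9)) + (5*I*sqrt(18893059)/599)*(-1/2304) = -3175/76/9 - 5*I*sqrt(18893059)/1380096 = -3175*9/76 - 5*I*sqrt(18893059)/1380096 = -28575/76 - 5*I*sqrt(18893059)/1380096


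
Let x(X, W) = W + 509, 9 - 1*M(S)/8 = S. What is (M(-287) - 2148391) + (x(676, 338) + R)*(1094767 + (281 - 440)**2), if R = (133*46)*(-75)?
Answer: -512987490167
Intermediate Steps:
M(S) = 72 - 8*S
x(X, W) = 509 + W
R = -458850 (R = 6118*(-75) = -458850)
(M(-287) - 2148391) + (x(676, 338) + R)*(1094767 + (281 - 440)**2) = ((72 - 8*(-287)) - 2148391) + ((509 + 338) - 458850)*(1094767 + (281 - 440)**2) = ((72 + 2296) - 2148391) + (847 - 458850)*(1094767 + (-159)**2) = (2368 - 2148391) - 458003*(1094767 + 25281) = -2146023 - 458003*1120048 = -2146023 - 512985344144 = -512987490167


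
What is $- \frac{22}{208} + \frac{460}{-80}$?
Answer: $- \frac{609}{104} \approx -5.8558$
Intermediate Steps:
$- \frac{22}{208} + \frac{460}{-80} = \left(-22\right) \frac{1}{208} + 460 \left(- \frac{1}{80}\right) = - \frac{11}{104} - \frac{23}{4} = - \frac{609}{104}$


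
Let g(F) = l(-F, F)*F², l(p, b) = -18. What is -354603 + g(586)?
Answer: -6535731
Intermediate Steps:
g(F) = -18*F²
-354603 + g(586) = -354603 - 18*586² = -354603 - 18*343396 = -354603 - 6181128 = -6535731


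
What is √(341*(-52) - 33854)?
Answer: I*√51586 ≈ 227.13*I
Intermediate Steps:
√(341*(-52) - 33854) = √(-17732 - 33854) = √(-51586) = I*√51586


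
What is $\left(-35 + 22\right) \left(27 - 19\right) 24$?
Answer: $-2496$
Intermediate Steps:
$\left(-35 + 22\right) \left(27 - 19\right) 24 = \left(-13\right) 8 \cdot 24 = \left(-104\right) 24 = -2496$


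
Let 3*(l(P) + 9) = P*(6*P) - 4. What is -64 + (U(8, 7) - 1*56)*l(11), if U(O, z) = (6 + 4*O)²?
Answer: 964468/3 ≈ 3.2149e+5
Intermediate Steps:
l(P) = -31/3 + 2*P² (l(P) = -9 + (P*(6*P) - 4)/3 = -9 + (6*P² - 4)/3 = -9 + (-4 + 6*P²)/3 = -9 + (-4/3 + 2*P²) = -31/3 + 2*P²)
-64 + (U(8, 7) - 1*56)*l(11) = -64 + (4*(3 + 2*8)² - 1*56)*(-31/3 + 2*11²) = -64 + (4*(3 + 16)² - 56)*(-31/3 + 2*121) = -64 + (4*19² - 56)*(-31/3 + 242) = -64 + (4*361 - 56)*(695/3) = -64 + (1444 - 56)*(695/3) = -64 + 1388*(695/3) = -64 + 964660/3 = 964468/3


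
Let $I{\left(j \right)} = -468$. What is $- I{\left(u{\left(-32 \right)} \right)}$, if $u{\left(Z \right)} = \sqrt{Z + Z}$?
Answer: $468$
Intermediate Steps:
$u{\left(Z \right)} = \sqrt{2} \sqrt{Z}$ ($u{\left(Z \right)} = \sqrt{2 Z} = \sqrt{2} \sqrt{Z}$)
$- I{\left(u{\left(-32 \right)} \right)} = \left(-1\right) \left(-468\right) = 468$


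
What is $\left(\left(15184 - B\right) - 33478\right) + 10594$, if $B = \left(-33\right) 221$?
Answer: $-407$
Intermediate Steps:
$B = -7293$
$\left(\left(15184 - B\right) - 33478\right) + 10594 = \left(\left(15184 - -7293\right) - 33478\right) + 10594 = \left(\left(15184 + 7293\right) - 33478\right) + 10594 = \left(22477 - 33478\right) + 10594 = -11001 + 10594 = -407$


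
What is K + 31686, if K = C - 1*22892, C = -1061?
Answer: 7733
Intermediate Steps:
K = -23953 (K = -1061 - 1*22892 = -1061 - 22892 = -23953)
K + 31686 = -23953 + 31686 = 7733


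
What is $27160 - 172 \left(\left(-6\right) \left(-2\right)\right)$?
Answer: $25096$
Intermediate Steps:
$27160 - 172 \left(\left(-6\right) \left(-2\right)\right) = 27160 - 2064 = 25096$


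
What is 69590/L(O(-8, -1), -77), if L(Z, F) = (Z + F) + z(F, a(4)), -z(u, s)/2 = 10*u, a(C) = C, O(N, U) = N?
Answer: 13918/291 ≈ 47.828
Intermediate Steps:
z(u, s) = -20*u
L(Z, F) = Z - 19*F (L(Z, F) = (Z + F) - 20*F = (F + Z) - 20*F = Z - 19*F)
69590/L(O(-8, -1), -77) = 69590/(-8 - 19*(-77)) = 69590/(-8 + 1463) = 69590/1455 = 69590*(1/1455) = 13918/291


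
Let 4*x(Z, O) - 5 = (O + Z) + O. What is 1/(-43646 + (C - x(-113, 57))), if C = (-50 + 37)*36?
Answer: -2/88231 ≈ -2.2668e-5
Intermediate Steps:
x(Z, O) = 5/4 + O/2 + Z/4 (x(Z, O) = 5/4 + ((O + Z) + O)/4 = 5/4 + (Z + 2*O)/4 = 5/4 + (O/2 + Z/4) = 5/4 + O/2 + Z/4)
C = -468 (C = -13*36 = -468)
1/(-43646 + (C - x(-113, 57))) = 1/(-43646 + (-468 - (5/4 + (1/2)*57 + (1/4)*(-113)))) = 1/(-43646 + (-468 - (5/4 + 57/2 - 113/4))) = 1/(-43646 + (-468 - 1*3/2)) = 1/(-43646 + (-468 - 3/2)) = 1/(-43646 - 939/2) = 1/(-88231/2) = -2/88231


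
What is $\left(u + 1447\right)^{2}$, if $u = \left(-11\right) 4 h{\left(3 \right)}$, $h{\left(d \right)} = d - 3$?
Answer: $2093809$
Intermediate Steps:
$h{\left(d \right)} = -3 + d$
$u = 0$ ($u = \left(-11\right) 4 \left(-3 + 3\right) = \left(-44\right) 0 = 0$)
$\left(u + 1447\right)^{2} = \left(0 + 1447\right)^{2} = 1447^{2} = 2093809$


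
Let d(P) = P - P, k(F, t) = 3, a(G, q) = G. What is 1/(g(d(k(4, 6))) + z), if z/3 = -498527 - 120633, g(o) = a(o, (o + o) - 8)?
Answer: -1/1857480 ≈ -5.3836e-7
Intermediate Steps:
d(P) = 0
g(o) = o
z = -1857480 (z = 3*(-498527 - 120633) = 3*(-619160) = -1857480)
1/(g(d(k(4, 6))) + z) = 1/(0 - 1857480) = 1/(-1857480) = -1/1857480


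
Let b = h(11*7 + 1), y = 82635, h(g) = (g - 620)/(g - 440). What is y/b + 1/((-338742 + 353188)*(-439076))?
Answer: 94870221800498489/1718923703816 ≈ 55192.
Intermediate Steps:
h(g) = (-620 + g)/(-440 + g)
b = 271/181 (b = (-620 + (11*7 + 1))/(-440 + (11*7 + 1)) = (-620 + (77 + 1))/(-440 + (77 + 1)) = (-620 + 78)/(-440 + 78) = -542/(-362) = -1/362*(-542) = 271/181 ≈ 1.4972)
y/b + 1/((-338742 + 353188)*(-439076)) = 82635/(271/181) + 1/((-338742 + 353188)*(-439076)) = 82635*(181/271) - 1/439076/14446 = 14956935/271 + (1/14446)*(-1/439076) = 14956935/271 - 1/6342891896 = 94870221800498489/1718923703816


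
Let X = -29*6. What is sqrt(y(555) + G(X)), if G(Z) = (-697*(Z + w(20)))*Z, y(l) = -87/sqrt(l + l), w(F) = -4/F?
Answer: sqrt(-2892235318440 - 10730*sqrt(1110))/370 ≈ 4596.4*I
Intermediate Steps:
y(l) = -87*sqrt(2)/(2*sqrt(l))
X = -174
G(Z) = Z*(697/5 - 697*Z) (G(Z) = (-697*(Z - 4/20))*Z = (-697*(Z - 4*1/20))*Z = (-697*(Z - 1/5))*Z = (-697*(-1/5 + Z))*Z = (697/5 - 697*Z)*Z = Z*(697/5 - 697*Z))
sqrt(y(555) + G(X)) = sqrt(-87*sqrt(2)/(2*sqrt(555)) + (697/5)*(-174)*(1 - 5*(-174))) = sqrt(-87*sqrt(2)*sqrt(555)/555/2 + (697/5)*(-174)*(1 + 870)) = sqrt(-29*sqrt(1110)/370 + (697/5)*(-174)*871) = sqrt(-29*sqrt(1110)/370 - 105633138/5) = sqrt(-105633138/5 - 29*sqrt(1110)/370)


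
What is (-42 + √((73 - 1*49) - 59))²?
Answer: (42 - I*√35)² ≈ 1729.0 - 496.95*I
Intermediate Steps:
(-42 + √((73 - 1*49) - 59))² = (-42 + √((73 - 49) - 59))² = (-42 + √(24 - 59))² = (-42 + √(-35))² = (-42 + I*√35)²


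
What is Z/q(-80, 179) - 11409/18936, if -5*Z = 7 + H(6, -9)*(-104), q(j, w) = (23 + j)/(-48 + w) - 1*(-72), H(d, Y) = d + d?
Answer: 282627509/98625000 ≈ 2.8657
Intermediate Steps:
H(d, Y) = 2*d
q(j, w) = 72 + (23 + j)/(-48 + w) (q(j, w) = (23 + j)/(-48 + w) + 72 = 72 + (23 + j)/(-48 + w))
Z = 1241/5 (Z = -(7 + (2*6)*(-104))/5 = -(7 + 12*(-104))/5 = -(7 - 1248)/5 = -⅕*(-1241) = 1241/5 ≈ 248.20)
Z/q(-80, 179) - 11409/18936 = 1241/(5*(((-3433 - 80 + 72*179)/(-48 + 179)))) - 11409/18936 = 1241/(5*(((-3433 - 80 + 12888)/131))) - 11409*1/18936 = 1241/(5*(((1/131)*9375))) - 3803/6312 = 1241/(5*(9375/131)) - 3803/6312 = (1241/5)*(131/9375) - 3803/6312 = 162571/46875 - 3803/6312 = 282627509/98625000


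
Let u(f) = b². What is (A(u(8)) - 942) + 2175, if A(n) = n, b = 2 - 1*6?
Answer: 1249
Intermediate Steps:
b = -4 (b = 2 - 6 = -4)
u(f) = 16 (u(f) = (-4)² = 16)
(A(u(8)) - 942) + 2175 = (16 - 942) + 2175 = -926 + 2175 = 1249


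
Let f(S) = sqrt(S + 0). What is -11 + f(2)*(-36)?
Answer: -11 - 36*sqrt(2) ≈ -61.912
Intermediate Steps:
f(S) = sqrt(S)
-11 + f(2)*(-36) = -11 + sqrt(2)*(-36) = -11 - 36*sqrt(2)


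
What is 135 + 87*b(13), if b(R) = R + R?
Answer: 2397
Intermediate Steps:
b(R) = 2*R
135 + 87*b(13) = 135 + 87*(2*13) = 135 + 87*26 = 135 + 2262 = 2397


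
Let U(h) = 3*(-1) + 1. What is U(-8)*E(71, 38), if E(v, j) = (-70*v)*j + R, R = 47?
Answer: 377626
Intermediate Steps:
E(v, j) = 47 - 70*j*v (E(v, j) = (-70*v)*j + 47 = -70*j*v + 47 = 47 - 70*j*v)
U(h) = -2 (U(h) = -3 + 1 = -2)
U(-8)*E(71, 38) = -2*(47 - 70*38*71) = -2*(47 - 188860) = -2*(-188813) = 377626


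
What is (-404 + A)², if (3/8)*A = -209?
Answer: 8317456/9 ≈ 9.2416e+5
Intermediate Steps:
A = -1672/3 (A = (8/3)*(-209) = -1672/3 ≈ -557.33)
(-404 + A)² = (-404 - 1672/3)² = (-2884/3)² = 8317456/9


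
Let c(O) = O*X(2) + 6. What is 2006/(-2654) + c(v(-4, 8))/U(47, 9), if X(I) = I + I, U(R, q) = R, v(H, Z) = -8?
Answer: -81643/62369 ≈ -1.3090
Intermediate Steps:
X(I) = 2*I
c(O) = 6 + 4*O (c(O) = O*(2*2) + 6 = O*4 + 6 = 4*O + 6 = 6 + 4*O)
2006/(-2654) + c(v(-4, 8))/U(47, 9) = 2006/(-2654) + (6 + 4*(-8))/47 = 2006*(-1/2654) + (6 - 32)*(1/47) = -1003/1327 - 26*1/47 = -1003/1327 - 26/47 = -81643/62369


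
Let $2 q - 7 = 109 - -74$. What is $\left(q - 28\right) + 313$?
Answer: $380$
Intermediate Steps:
$q = 95$ ($q = \frac{7}{2} + \frac{109 - -74}{2} = \frac{7}{2} + \frac{109 + 74}{2} = \frac{7}{2} + \frac{1}{2} \cdot 183 = \frac{7}{2} + \frac{183}{2} = 95$)
$\left(q - 28\right) + 313 = \left(95 - 28\right) + 313 = 67 + 313 = 380$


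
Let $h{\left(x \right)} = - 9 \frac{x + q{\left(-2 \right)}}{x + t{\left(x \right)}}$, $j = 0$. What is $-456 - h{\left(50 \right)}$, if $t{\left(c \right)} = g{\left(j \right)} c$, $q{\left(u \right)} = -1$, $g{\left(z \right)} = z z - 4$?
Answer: $- \frac{22947}{50} \approx -458.94$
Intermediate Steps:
$g{\left(z \right)} = -4 + z^{2}$ ($g{\left(z \right)} = z^{2} - 4 = -4 + z^{2}$)
$t{\left(c \right)} = - 4 c$ ($t{\left(c \right)} = \left(-4 + 0^{2}\right) c = \left(-4 + 0\right) c = - 4 c$)
$h{\left(x \right)} = \frac{3 \left(-1 + x\right)}{x}$ ($h{\left(x \right)} = - 9 \frac{x - 1}{x - 4 x} = - 9 \frac{-1 + x}{\left(-3\right) x} = - 9 \left(-1 + x\right) \left(- \frac{1}{3 x}\right) = - 9 \left(- \frac{-1 + x}{3 x}\right) = \frac{3 \left(-1 + x\right)}{x}$)
$-456 - h{\left(50 \right)} = -456 - \left(3 - \frac{3}{50}\right) = -456 - \frac{147}{50} = - \frac{22947}{50}$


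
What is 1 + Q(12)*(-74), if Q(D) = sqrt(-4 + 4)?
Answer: 1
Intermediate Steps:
Q(D) = 0 (Q(D) = sqrt(0) = 0)
1 + Q(12)*(-74) = 1 + 0*(-74) = 1 + 0 = 1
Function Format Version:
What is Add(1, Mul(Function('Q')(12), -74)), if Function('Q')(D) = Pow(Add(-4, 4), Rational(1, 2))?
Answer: 1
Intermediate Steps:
Function('Q')(D) = 0 (Function('Q')(D) = Pow(0, Rational(1, 2)) = 0)
Add(1, Mul(Function('Q')(12), -74)) = Add(1, Mul(0, -74)) = Add(1, 0) = 1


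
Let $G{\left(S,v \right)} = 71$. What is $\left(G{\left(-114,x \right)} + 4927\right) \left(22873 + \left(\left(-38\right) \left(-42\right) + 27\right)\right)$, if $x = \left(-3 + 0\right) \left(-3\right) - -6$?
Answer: $122431008$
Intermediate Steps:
$x = 15$ ($x = \left(-3\right) \left(-3\right) + 6 = 9 + 6 = 15$)
$\left(G{\left(-114,x \right)} + 4927\right) \left(22873 + \left(\left(-38\right) \left(-42\right) + 27\right)\right) = \left(71 + 4927\right) \left(22873 + \left(\left(-38\right) \left(-42\right) + 27\right)\right) = 4998 \left(22873 + \left(1596 + 27\right)\right) = 4998 \left(22873 + 1623\right) = 4998 \cdot 24496 = 122431008$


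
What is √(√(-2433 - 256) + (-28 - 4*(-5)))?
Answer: √(-8 + I*√2689) ≈ 4.7153 + 5.4986*I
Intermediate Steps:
√(√(-2433 - 256) + (-28 - 4*(-5))) = √(√(-2689) + (-28 + 20)) = √(I*√2689 - 8) = √(-8 + I*√2689)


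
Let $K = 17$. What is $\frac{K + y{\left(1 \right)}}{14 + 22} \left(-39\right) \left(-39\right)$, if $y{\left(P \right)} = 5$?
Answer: $\frac{1859}{2} \approx 929.5$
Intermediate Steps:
$\frac{K + y{\left(1 \right)}}{14 + 22} \left(-39\right) \left(-39\right) = \frac{17 + 5}{14 + 22} \left(-39\right) \left(-39\right) = \frac{22}{36} \left(-39\right) \left(-39\right) = 22 \cdot \frac{1}{36} \left(-39\right) \left(-39\right) = \frac{11}{18} \left(-39\right) \left(-39\right) = \left(- \frac{143}{6}\right) \left(-39\right) = \frac{1859}{2}$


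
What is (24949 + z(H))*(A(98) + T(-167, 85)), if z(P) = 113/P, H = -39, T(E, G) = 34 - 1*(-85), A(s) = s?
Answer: 211118866/39 ≈ 5.4133e+6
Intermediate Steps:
T(E, G) = 119 (T(E, G) = 34 + 85 = 119)
(24949 + z(H))*(A(98) + T(-167, 85)) = (24949 + 113/(-39))*(98 + 119) = (24949 + 113*(-1/39))*217 = (24949 - 113/39)*217 = (972898/39)*217 = 211118866/39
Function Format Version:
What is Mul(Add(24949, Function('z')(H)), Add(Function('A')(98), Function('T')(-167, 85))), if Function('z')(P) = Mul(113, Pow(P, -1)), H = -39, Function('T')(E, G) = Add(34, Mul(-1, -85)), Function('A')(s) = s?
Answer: Rational(211118866, 39) ≈ 5.4133e+6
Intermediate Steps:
Function('T')(E, G) = 119 (Function('T')(E, G) = Add(34, 85) = 119)
Mul(Add(24949, Function('z')(H)), Add(Function('A')(98), Function('T')(-167, 85))) = Mul(Add(24949, Mul(113, Pow(-39, -1))), Add(98, 119)) = Mul(Add(24949, Mul(113, Rational(-1, 39))), 217) = Mul(Add(24949, Rational(-113, 39)), 217) = Mul(Rational(972898, 39), 217) = Rational(211118866, 39)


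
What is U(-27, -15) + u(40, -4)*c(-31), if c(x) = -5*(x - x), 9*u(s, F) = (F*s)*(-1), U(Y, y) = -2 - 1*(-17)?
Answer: 15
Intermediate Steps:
U(Y, y) = 15 (U(Y, y) = -2 + 17 = 15)
u(s, F) = -F*s/9 (u(s, F) = ((F*s)*(-1))/9 = (-F*s)/9 = -F*s/9)
c(x) = 0 (c(x) = -5*0 = 0)
U(-27, -15) + u(40, -4)*c(-31) = 15 - ⅑*(-4)*40*0 = 15 + (160/9)*0 = 15 + 0 = 15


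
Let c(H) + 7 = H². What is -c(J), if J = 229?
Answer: -52434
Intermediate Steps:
c(H) = -7 + H²
-c(J) = -(-7 + 229²) = -(-7 + 52441) = -1*52434 = -52434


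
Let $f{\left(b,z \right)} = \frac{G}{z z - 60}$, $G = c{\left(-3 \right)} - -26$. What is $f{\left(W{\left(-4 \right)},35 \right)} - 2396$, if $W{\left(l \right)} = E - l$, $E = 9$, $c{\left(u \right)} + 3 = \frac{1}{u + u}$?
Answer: $- \frac{16747903}{6990} \approx -2396.0$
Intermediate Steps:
$c{\left(u \right)} = -3 + \frac{1}{2 u}$ ($c{\left(u \right)} = -3 + \frac{1}{u + u} = -3 + \frac{1}{2 u}$)
$G = \frac{137}{6}$ ($G = \left(-3 + \frac{1}{2 \left(-3\right)}\right) - -26 = \left(-3 + \frac{1}{2} \left(- \frac{1}{3}\right)\right) + 26 = \left(-3 - \frac{1}{6}\right) + 26 = - \frac{19}{6} + 26 = \frac{137}{6} \approx 22.833$)
$W{\left(l \right)} = 9 - l$
$f{\left(b,z \right)} = \frac{137}{6 \left(-60 + z^{2}\right)}$ ($f{\left(b,z \right)} = \frac{137}{6 \left(z z - 60\right)} = \frac{137}{6 \left(z^{2} - 60\right)} = \frac{137}{6 \left(-60 + z^{2}\right)}$)
$f{\left(W{\left(-4 \right)},35 \right)} - 2396 = \frac{137}{6 \left(-60 + 35^{2}\right)} - 2396 = \frac{137}{6 \left(-60 + 1225\right)} - 2396 = \frac{137}{6 \cdot 1165} - 2396 = \frac{137}{6} \cdot \frac{1}{1165} - 2396 = \frac{137}{6990} - 2396 = - \frac{16747903}{6990}$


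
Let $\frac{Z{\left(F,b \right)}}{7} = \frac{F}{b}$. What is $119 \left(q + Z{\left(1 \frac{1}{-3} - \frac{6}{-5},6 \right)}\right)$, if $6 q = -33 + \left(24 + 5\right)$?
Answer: $\frac{3689}{90} \approx 40.989$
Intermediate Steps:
$q = - \frac{2}{3}$ ($q = \frac{-33 + \left(24 + 5\right)}{6} = \frac{-33 + 29}{6} = \frac{1}{6} \left(-4\right) = - \frac{2}{3} \approx -0.66667$)
$Z{\left(F,b \right)} = \frac{7 F}{b}$ ($Z{\left(F,b \right)} = 7 \frac{F}{b} = \frac{7 F}{b}$)
$119 \left(q + Z{\left(1 \frac{1}{-3} - \frac{6}{-5},6 \right)}\right) = 119 \left(- \frac{2}{3} + \frac{7 \left(1 \frac{1}{-3} - \frac{6}{-5}\right)}{6}\right) = 119 \left(- \frac{2}{3} + 7 \left(1 \left(- \frac{1}{3}\right) - - \frac{6}{5}\right) \frac{1}{6}\right) = 119 \left(- \frac{2}{3} + 7 \left(- \frac{1}{3} + \frac{6}{5}\right) \frac{1}{6}\right) = 119 \left(- \frac{2}{3} + 7 \cdot \frac{13}{15} \cdot \frac{1}{6}\right) = 119 \left(- \frac{2}{3} + \frac{91}{90}\right) = 119 \cdot \frac{31}{90} = \frac{3689}{90}$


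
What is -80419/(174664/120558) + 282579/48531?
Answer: -11201575066343/201824252 ≈ -55502.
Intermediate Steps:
-80419/(174664/120558) + 282579/48531 = -80419/(174664*(1/120558)) + 282579*(1/48531) = -80419/87332/60279 + 94193/16177 = -80419*60279/87332 + 94193/16177 = -4847576901/87332 + 94193/16177 = -11201575066343/201824252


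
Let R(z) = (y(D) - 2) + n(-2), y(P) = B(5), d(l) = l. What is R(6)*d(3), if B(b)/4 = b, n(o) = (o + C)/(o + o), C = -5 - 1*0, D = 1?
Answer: 237/4 ≈ 59.250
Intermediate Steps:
C = -5 (C = -5 + 0 = -5)
n(o) = (-5 + o)/(2*o) (n(o) = (o - 5)/(o + o) = (-5 + o)/((2*o)) = (-5 + o)*(1/(2*o)) = (-5 + o)/(2*o))
B(b) = 4*b
y(P) = 20 (y(P) = 4*5 = 20)
R(z) = 79/4 (R(z) = (20 - 2) + (½)*(-5 - 2)/(-2) = 18 + (½)*(-½)*(-7) = 18 + 7/4 = 79/4)
R(6)*d(3) = (79/4)*3 = 237/4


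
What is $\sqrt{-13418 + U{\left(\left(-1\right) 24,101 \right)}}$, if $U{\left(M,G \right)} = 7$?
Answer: $i \sqrt{13411} \approx 115.81 i$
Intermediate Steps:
$\sqrt{-13418 + U{\left(\left(-1\right) 24,101 \right)}} = \sqrt{-13418 + 7} = \sqrt{-13411} = i \sqrt{13411}$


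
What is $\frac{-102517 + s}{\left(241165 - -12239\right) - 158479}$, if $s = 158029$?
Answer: $\frac{55512}{94925} \approx 0.5848$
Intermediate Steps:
$\frac{-102517 + s}{\left(241165 - -12239\right) - 158479} = \frac{-102517 + 158029}{\left(241165 - -12239\right) - 158479} = \frac{55512}{\left(241165 + 12239\right) - 158479} = \frac{55512}{253404 - 158479} = \frac{55512}{94925}$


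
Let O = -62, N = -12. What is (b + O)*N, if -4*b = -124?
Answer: 372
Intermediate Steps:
b = 31 (b = -1/4*(-124) = 31)
(b + O)*N = (31 - 62)*(-12) = -31*(-12) = 372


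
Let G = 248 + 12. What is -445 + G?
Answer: -185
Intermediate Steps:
G = 260
-445 + G = -445 + 260 = -185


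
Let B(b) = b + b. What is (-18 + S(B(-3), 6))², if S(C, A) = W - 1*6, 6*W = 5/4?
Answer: 326041/576 ≈ 566.04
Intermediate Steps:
W = 5/24 (W = (5/4)/6 = (5*(¼))/6 = (⅙)*(5/4) = 5/24 ≈ 0.20833)
B(b) = 2*b
S(C, A) = -139/24 (S(C, A) = 5/24 - 1*6 = 5/24 - 6 = -139/24)
(-18 + S(B(-3), 6))² = (-18 - 139/24)² = (-571/24)² = 326041/576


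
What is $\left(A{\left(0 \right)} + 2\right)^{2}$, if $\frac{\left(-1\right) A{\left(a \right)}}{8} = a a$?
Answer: $4$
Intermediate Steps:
$A{\left(a \right)} = - 8 a^{2}$ ($A{\left(a \right)} = - 8 a a = - 8 a^{2}$)
$\left(A{\left(0 \right)} + 2\right)^{2} = \left(- 8 \cdot 0^{2} + 2\right)^{2} = \left(\left(-8\right) 0 + 2\right)^{2} = \left(0 + 2\right)^{2} = 2^{2} = 4$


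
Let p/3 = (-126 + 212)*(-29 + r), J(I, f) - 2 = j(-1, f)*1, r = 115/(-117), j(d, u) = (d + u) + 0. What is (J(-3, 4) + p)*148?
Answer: -44620964/39 ≈ -1.1441e+6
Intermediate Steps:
j(d, u) = d + u
r = -115/117 (r = 115*(-1/117) = -115/117 ≈ -0.98291)
J(I, f) = 1 + f (J(I, f) = 2 + (-1 + f)*1 = 2 + (-1 + f) = 1 + f)
p = -301688/39 (p = 3*((-126 + 212)*(-29 - 115/117)) = 3*(86*(-3508/117)) = 3*(-301688/117) = -301688/39 ≈ -7735.6)
(J(-3, 4) + p)*148 = ((1 + 4) - 301688/39)*148 = (5 - 301688/39)*148 = -301493/39*148 = -44620964/39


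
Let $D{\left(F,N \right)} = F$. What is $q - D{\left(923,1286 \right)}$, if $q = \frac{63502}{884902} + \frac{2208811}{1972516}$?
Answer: $- \frac{804500647617591}{872741676716} \approx -921.81$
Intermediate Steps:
$q = \frac{1039919991277}{872741676716}$ ($q = 63502 \cdot \frac{1}{884902} + 2208811 \cdot \frac{1}{1972516} = \frac{31751}{442451} + \frac{2208811}{1972516} = \frac{1039919991277}{872741676716} \approx 1.1916$)
$q - D{\left(923,1286 \right)} = \frac{1039919991277}{872741676716} - 923 = - \frac{804500647617591}{872741676716}$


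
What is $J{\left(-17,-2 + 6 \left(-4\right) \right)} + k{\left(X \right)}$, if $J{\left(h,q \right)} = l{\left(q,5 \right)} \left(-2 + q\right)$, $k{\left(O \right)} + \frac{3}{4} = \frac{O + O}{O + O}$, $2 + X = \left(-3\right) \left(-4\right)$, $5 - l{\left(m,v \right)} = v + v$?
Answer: $\frac{561}{4} \approx 140.25$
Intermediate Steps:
$l{\left(m,v \right)} = 5 - 2 v$ ($l{\left(m,v \right)} = 5 - \left(v + v\right) = 5 - 2 v$)
$X = 10$ ($X = -2 - -12 = -2 + 12 = 10$)
$k{\left(O \right)} = \frac{1}{4}$ ($k{\left(O \right)} = - \frac{3}{4} + \frac{O + O}{O + O} = - \frac{3}{4} + \frac{2 O}{2 O} = - \frac{3}{4} + 2 O \frac{1}{2 O} = - \frac{3}{4} + 1 = \frac{1}{4}$)
$J{\left(h,q \right)} = 10 - 5 q$ ($J{\left(h,q \right)} = \left(5 - 10\right) \left(-2 + q\right) = - 5 \left(-2 + q\right) = 10 - 5 q$)
$J{\left(-17,-2 + 6 \left(-4\right) \right)} + k{\left(X \right)} = \left(10 - 5 \left(-2 + 6 \left(-4\right)\right)\right) + \frac{1}{4} = \left(10 - 5 \left(-2 - 24\right)\right) + \frac{1}{4} = \left(10 - -130\right) + \frac{1}{4} = \left(10 + 130\right) + \frac{1}{4} = 140 + \frac{1}{4} = \frac{561}{4}$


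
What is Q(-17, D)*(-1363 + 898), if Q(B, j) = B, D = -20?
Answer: 7905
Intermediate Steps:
Q(-17, D)*(-1363 + 898) = -17*(-1363 + 898) = -17*(-465) = 7905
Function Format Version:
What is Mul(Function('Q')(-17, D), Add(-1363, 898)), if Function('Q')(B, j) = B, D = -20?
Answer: 7905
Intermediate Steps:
Mul(Function('Q')(-17, D), Add(-1363, 898)) = Mul(-17, Add(-1363, 898)) = Mul(-17, -465) = 7905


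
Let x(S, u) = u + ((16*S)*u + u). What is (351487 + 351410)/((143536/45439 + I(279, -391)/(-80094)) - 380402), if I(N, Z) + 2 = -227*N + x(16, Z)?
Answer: -365445314671086/197773251188863 ≈ -1.8478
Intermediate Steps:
x(S, u) = 2*u + 16*S*u (x(S, u) = u + (16*S*u + u) = u + (u + 16*S*u) = 2*u + 16*S*u)
I(N, Z) = -2 - 227*N + 258*Z (I(N, Z) = -2 + (-227*N + 2*Z*(1 + 8*16)) = -2 + (-227*N + 2*Z*(1 + 128)) = -2 + (-227*N + 2*Z*129) = -2 + (-227*N + 258*Z) = -2 - 227*N + 258*Z)
(351487 + 351410)/((143536/45439 + I(279, -391)/(-80094)) - 380402) = (351487 + 351410)/((143536/45439 + (-2 - 227*279 + 258*(-391))/(-80094)) - 380402) = 702897/((143536*(1/45439) + (-2 - 63333 - 100878)*(-1/80094)) - 380402) = 702897/((143536/45439 - 164213*(-1/80094)) - 380402) = 702897/((143536/45439 + 23459/11442) - 380402) = 702897/(2708292413/519913038 - 380402) = 702897/(-197773251188863/519913038) = 702897*(-519913038/197773251188863) = -365445314671086/197773251188863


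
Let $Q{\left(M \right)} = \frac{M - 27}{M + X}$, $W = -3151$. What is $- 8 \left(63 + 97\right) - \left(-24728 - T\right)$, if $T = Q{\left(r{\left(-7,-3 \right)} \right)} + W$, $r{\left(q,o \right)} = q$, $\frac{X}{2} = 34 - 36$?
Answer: $\frac{223301}{11} \approx 20300.0$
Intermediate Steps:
$X = -4$ ($X = 2 \left(34 - 36\right) = 2 \left(-2\right) = -4$)
$Q{\left(M \right)} = \frac{-27 + M}{-4 + M}$ ($Q{\left(M \right)} = \frac{M - 27}{M - 4} = \frac{-27 + M}{-4 + M}$)
$T = - \frac{34627}{11}$ ($T = \frac{-27 - 7}{-4 - 7} - 3151 = \frac{1}{-11} \left(-34\right) - 3151 = \left(- \frac{1}{11}\right) \left(-34\right) - 3151 = \frac{34}{11} - 3151 = - \frac{34627}{11} \approx -3147.9$)
$- 8 \left(63 + 97\right) - \left(-24728 - T\right) = - 8 \left(63 + 97\right) - \left(-24728 - - \frac{34627}{11}\right) = \left(-8\right) 160 - \left(-24728 + \frac{34627}{11}\right) = -1280 - - \frac{237381}{11} = -1280 + \frac{237381}{11} = \frac{223301}{11}$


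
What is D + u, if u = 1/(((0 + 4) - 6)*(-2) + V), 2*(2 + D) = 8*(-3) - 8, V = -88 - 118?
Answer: -3637/202 ≈ -18.005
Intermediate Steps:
V = -206
D = -18 (D = -2 + (8*(-3) - 8)/2 = -2 + (-24 - 8)/2 = -2 + (½)*(-32) = -2 - 16 = -18)
u = -1/202 (u = 1/(((0 + 4) - 6)*(-2) - 206) = 1/((4 - 6)*(-2) - 206) = 1/(-2*(-2) - 206) = 1/(4 - 206) = 1/(-202) = -1/202 ≈ -0.0049505)
D + u = -18 - 1/202 = -3637/202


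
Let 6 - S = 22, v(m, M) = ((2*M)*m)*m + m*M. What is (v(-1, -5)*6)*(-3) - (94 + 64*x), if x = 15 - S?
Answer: -1988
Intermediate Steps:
v(m, M) = M*m + 2*M*m**2 (v(m, M) = (2*M*m)*m + M*m = 2*M*m**2 + M*m = M*m + 2*M*m**2)
S = -16 (S = 6 - 1*22 = 6 - 22 = -16)
x = 31 (x = 15 - 1*(-16) = 15 + 16 = 31)
(v(-1, -5)*6)*(-3) - (94 + 64*x) = (-5*(-1)*(1 + 2*(-1))*6)*(-3) - (94 + 64*31) = (-5*(-1)*(1 - 2)*6)*(-3) - (94 + 1984) = (-5*(-1)*(-1)*6)*(-3) - 1*2078 = -5*6*(-3) - 2078 = -30*(-3) - 2078 = 90 - 2078 = -1988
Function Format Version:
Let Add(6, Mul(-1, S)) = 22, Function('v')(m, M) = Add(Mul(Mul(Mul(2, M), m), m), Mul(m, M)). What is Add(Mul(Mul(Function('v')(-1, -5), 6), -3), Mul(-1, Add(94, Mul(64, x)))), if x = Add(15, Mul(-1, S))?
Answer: -1988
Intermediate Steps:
Function('v')(m, M) = Add(Mul(M, m), Mul(2, M, Pow(m, 2))) (Function('v')(m, M) = Add(Mul(Mul(2, M, m), m), Mul(M, m)) = Add(Mul(2, M, Pow(m, 2)), Mul(M, m)) = Add(Mul(M, m), Mul(2, M, Pow(m, 2))))
S = -16 (S = Add(6, Mul(-1, 22)) = Add(6, -22) = -16)
x = 31 (x = Add(15, Mul(-1, -16)) = Add(15, 16) = 31)
Add(Mul(Mul(Function('v')(-1, -5), 6), -3), Mul(-1, Add(94, Mul(64, x)))) = Add(Mul(Mul(Mul(-5, -1, Add(1, Mul(2, -1))), 6), -3), Mul(-1, Add(94, Mul(64, 31)))) = Add(Mul(Mul(Mul(-5, -1, Add(1, -2)), 6), -3), Mul(-1, Add(94, 1984))) = Add(Mul(Mul(Mul(-5, -1, -1), 6), -3), Mul(-1, 2078)) = Add(Mul(Mul(-5, 6), -3), -2078) = Add(Mul(-30, -3), -2078) = Add(90, -2078) = -1988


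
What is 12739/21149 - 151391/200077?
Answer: -652987356/4231428473 ≈ -0.15432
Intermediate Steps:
12739/21149 - 151391/200077 = -652987356/4231428473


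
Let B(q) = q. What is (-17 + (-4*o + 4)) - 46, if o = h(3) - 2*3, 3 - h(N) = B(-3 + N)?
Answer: -47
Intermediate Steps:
h(N) = 6 - N (h(N) = 3 - (-3 + N) = 3 + (3 - N) = 6 - N)
o = -3 (o = (6 - 1*3) - 2*3 = (6 - 3) - 6 = 3 - 6 = -3)
(-17 + (-4*o + 4)) - 46 = (-17 + (-4*(-3) + 4)) - 46 = (-17 + (12 + 4)) - 46 = (-17 + 16) - 46 = -1 - 46 = -47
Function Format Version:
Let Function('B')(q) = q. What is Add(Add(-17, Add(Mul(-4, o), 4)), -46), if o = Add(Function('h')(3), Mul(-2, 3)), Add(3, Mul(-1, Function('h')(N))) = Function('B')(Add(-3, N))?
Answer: -47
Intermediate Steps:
Function('h')(N) = Add(6, Mul(-1, N)) (Function('h')(N) = Add(3, Mul(-1, Add(-3, N))) = Add(3, Add(3, Mul(-1, N))) = Add(6, Mul(-1, N)))
o = -3 (o = Add(Add(6, Mul(-1, 3)), Mul(-2, 3)) = Add(Add(6, -3), -6) = Add(3, -6) = -3)
Add(Add(-17, Add(Mul(-4, o), 4)), -46) = Add(Add(-17, Add(Mul(-4, -3), 4)), -46) = Add(Add(-17, Add(12, 4)), -46) = Add(Add(-17, 16), -46) = Add(-1, -46) = -47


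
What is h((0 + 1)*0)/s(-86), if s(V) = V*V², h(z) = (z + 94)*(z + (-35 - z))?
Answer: 1645/318028 ≈ 0.0051725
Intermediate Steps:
h(z) = -3290 - 35*z (h(z) = (94 + z)*(-35) = -3290 - 35*z)
s(V) = V³
h((0 + 1)*0)/s(-86) = (-3290 - 35*(0 + 1)*0)/((-86)³) = (-3290 - 35*0)/(-636056) = (-3290 - 35*0)*(-1/636056) = (-3290 + 0)*(-1/636056) = -3290*(-1/636056) = 1645/318028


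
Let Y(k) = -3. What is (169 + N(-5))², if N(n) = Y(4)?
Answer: 27556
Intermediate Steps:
N(n) = -3
(169 + N(-5))² = (169 - 3)² = 166² = 27556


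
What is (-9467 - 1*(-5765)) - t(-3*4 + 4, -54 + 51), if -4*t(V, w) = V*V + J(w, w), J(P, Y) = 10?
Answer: -7367/2 ≈ -3683.5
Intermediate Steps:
t(V, w) = -5/2 - V²/4 (t(V, w) = -(V*V + 10)/4 = -(V² + 10)/4 = -(10 + V²)/4 = -5/2 - V²/4)
(-9467 - 1*(-5765)) - t(-3*4 + 4, -54 + 51) = (-9467 - 1*(-5765)) - (-5/2 - (-3*4 + 4)²/4) = (-9467 + 5765) - (-5/2 - (-12 + 4)²/4) = -3702 - (-5/2 - ¼*(-8)²) = -3702 - (-5/2 - ¼*64) = -3702 - (-5/2 - 16) = -3702 - 1*(-37/2) = -3702 + 37/2 = -7367/2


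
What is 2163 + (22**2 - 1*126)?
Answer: 2521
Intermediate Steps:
2163 + (22**2 - 1*126) = 2163 + (484 - 126) = 2163 + 358 = 2521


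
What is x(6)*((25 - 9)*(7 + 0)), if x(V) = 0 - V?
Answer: -672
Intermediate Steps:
x(V) = -V
x(6)*((25 - 9)*(7 + 0)) = (-1*6)*((25 - 9)*(7 + 0)) = -96*7 = -6*112 = -672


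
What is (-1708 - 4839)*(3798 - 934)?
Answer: -18750608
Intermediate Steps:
(-1708 - 4839)*(3798 - 934) = -6547*2864 = -18750608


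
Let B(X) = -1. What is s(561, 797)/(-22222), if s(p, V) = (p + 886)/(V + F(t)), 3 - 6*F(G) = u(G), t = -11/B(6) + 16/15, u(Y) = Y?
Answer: -65115/795480934 ≈ -8.1856e-5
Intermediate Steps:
t = 181/15 (t = -11/(-1) + 16/15 = -11*(-1) + 16*(1/15) = 11 + 16/15 = 181/15 ≈ 12.067)
F(G) = ½ - G/6
s(p, V) = (886 + p)/(-68/45 + V) (s(p, V) = (p + 886)/(V + (½ - ⅙*181/15)) = (886 + p)/(V + (½ - 181/90)) = (886 + p)/(V - 68/45) = (886 + p)/(-68/45 + V))
s(561, 797)/(-22222) = (45*(886 + 561)/(-68 + 45*797))/(-22222) = (45*1447/(-68 + 35865))*(-1/22222) = (45*1447/35797)*(-1/22222) = (45*(1/35797)*1447)*(-1/22222) = (65115/35797)*(-1/22222) = -65115/795480934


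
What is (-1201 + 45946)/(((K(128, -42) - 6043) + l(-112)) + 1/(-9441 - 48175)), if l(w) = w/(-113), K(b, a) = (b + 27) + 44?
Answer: -291317154960/38041540273 ≈ -7.6579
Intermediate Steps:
K(b, a) = 71 + b (K(b, a) = (27 + b) + 44 = 71 + b)
l(w) = -w/113 (l(w) = w*(-1/113) = -w/113)
(-1201 + 45946)/(((K(128, -42) - 6043) + l(-112)) + 1/(-9441 - 48175)) = (-1201 + 45946)/((((71 + 128) - 6043) - 1/113*(-112)) + 1/(-9441 - 48175)) = 44745/(((199 - 6043) + 112/113) + 1/(-57616)) = 44745/((-5844 + 112/113) - 1/57616) = 44745/(-660260/113 - 1/57616) = 44745/(-38041540273/6510608) = 44745*(-6510608/38041540273) = -291317154960/38041540273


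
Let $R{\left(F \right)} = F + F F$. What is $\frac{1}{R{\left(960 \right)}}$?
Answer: $\frac{1}{922560} \approx 1.0839 \cdot 10^{-6}$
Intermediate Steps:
$R{\left(F \right)} = F + F^{2}$
$\frac{1}{R{\left(960 \right)}} = \frac{1}{960 \left(1 + 960\right)} = \frac{1}{960 \cdot 961} = \frac{1}{922560}$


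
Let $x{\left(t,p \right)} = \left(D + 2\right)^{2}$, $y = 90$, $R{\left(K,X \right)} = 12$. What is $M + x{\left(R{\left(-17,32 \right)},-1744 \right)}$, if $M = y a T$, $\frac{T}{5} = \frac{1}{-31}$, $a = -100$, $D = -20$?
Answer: $\frac{55044}{31} \approx 1775.6$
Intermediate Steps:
$x{\left(t,p \right)} = 324$ ($x{\left(t,p \right)} = \left(-20 + 2\right)^{2} = \left(-18\right)^{2} = 324$)
$T = - \frac{5}{31}$ ($T = \frac{5}{-31} = 5 \left(- \frac{1}{31}\right) = - \frac{5}{31} \approx -0.16129$)
$M = \frac{45000}{31}$ ($M = 90 \left(-100\right) \left(- \frac{5}{31}\right) = \left(-9000\right) \left(- \frac{5}{31}\right) = \frac{45000}{31} \approx 1451.6$)
$M + x{\left(R{\left(-17,32 \right)},-1744 \right)} = \frac{45000}{31} + 324 = \frac{55044}{31}$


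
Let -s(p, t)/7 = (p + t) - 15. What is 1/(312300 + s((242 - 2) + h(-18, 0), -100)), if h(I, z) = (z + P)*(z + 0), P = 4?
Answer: 1/311425 ≈ 3.2110e-6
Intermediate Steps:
h(I, z) = z*(4 + z) (h(I, z) = (z + 4)*(z + 0) = (4 + z)*z = z*(4 + z))
s(p, t) = 105 - 7*p - 7*t (s(p, t) = -7*((p + t) - 15) = -7*(-15 + p + t) = 105 - 7*p - 7*t)
1/(312300 + s((242 - 2) + h(-18, 0), -100)) = 1/(312300 + (105 - 7*((242 - 2) + 0*(4 + 0)) - 7*(-100))) = 1/(312300 + (105 - 7*(240 + 0*4) + 700)) = 1/(312300 + (105 - 7*(240 + 0) + 700)) = 1/(312300 + (105 - 7*240 + 700)) = 1/(312300 + (105 - 1680 + 700)) = 1/(312300 - 875) = 1/311425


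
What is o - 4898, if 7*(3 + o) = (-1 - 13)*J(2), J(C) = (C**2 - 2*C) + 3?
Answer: -4907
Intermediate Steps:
J(C) = 3 + C**2 - 2*C
o = -9 (o = -3 + ((-1 - 13)*(3 + 2**2 - 2*2))/7 = -3 + (-14*(3 + 4 - 4))/7 = -3 + (-14*3)/7 = -3 + (1/7)*(-42) = -3 - 6 = -9)
o - 4898 = -9 - 4898 = -4907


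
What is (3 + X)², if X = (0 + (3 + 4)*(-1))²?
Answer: 2704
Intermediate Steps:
X = 49 (X = (0 + 7*(-1))² = (0 - 7)² = (-7)² = 49)
(3 + X)² = (3 + 49)² = 52² = 2704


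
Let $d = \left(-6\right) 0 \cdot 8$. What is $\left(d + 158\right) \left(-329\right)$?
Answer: $-51982$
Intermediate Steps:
$d = 0$ ($d = 0 \cdot 8 = 0$)
$\left(d + 158\right) \left(-329\right) = \left(0 + 158\right) \left(-329\right) = 158 \left(-329\right) = -51982$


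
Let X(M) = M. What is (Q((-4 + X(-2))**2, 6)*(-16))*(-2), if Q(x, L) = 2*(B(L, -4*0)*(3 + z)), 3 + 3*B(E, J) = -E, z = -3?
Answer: 0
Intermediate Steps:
B(E, J) = -1 - E/3 (B(E, J) = -1 + (-E)/3 = -1 - E/3)
Q(x, L) = 0 (Q(x, L) = 2*((-1 - L/3)*(3 - 3)) = 2*((-1 - L/3)*0) = 2*0 = 0)
(Q((-4 + X(-2))**2, 6)*(-16))*(-2) = (0*(-16))*(-2) = 0*(-2) = 0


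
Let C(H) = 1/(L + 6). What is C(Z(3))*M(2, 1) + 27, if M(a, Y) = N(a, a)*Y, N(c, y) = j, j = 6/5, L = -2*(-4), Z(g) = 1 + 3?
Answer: 948/35 ≈ 27.086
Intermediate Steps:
Z(g) = 4
L = 8
C(H) = 1/14 (C(H) = 1/(8 + 6) = 1/14)
j = 6/5 (j = 6*(⅕) = 6/5 ≈ 1.2000)
N(c, y) = 6/5
M(a, Y) = 6*Y/5
C(Z(3))*M(2, 1) + 27 = ((6/5)*1)/14 + 27 = (1/14)*(6/5) + 27 = 3/35 + 27 = 948/35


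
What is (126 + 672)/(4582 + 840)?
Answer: 399/2711 ≈ 0.14718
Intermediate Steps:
(126 + 672)/(4582 + 840) = 798/5422 = 798*(1/5422) = 399/2711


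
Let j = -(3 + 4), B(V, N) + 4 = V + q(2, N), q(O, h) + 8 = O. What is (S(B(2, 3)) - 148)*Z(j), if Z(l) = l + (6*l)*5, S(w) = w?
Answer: 33852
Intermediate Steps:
q(O, h) = -8 + O
B(V, N) = -10 + V (B(V, N) = -4 + (V + (-8 + 2)) = -4 + (V - 6) = -4 + (-6 + V) = -10 + V)
j = -7 (j = -1*7 = -7)
Z(l) = 31*l (Z(l) = l + 30*l = 31*l)
(S(B(2, 3)) - 148)*Z(j) = ((-10 + 2) - 148)*(31*(-7)) = (-8 - 148)*(-217) = -156*(-217) = 33852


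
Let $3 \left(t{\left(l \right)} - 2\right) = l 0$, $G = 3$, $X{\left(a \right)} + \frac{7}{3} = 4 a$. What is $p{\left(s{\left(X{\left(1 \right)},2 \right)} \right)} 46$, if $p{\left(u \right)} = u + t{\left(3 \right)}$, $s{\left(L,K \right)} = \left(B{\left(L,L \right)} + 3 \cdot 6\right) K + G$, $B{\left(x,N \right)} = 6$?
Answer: $2438$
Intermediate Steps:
$X{\left(a \right)} = - \frac{7}{3} + 4 a$
$s{\left(L,K \right)} = 3 + 24 K$ ($s{\left(L,K \right)} = \left(6 + 3 \cdot 6\right) K + 3 = \left(6 + 18\right) K + 3 = 24 K + 3 = 3 + 24 K$)
$t{\left(l \right)} = 2$ ($t{\left(l \right)} = 2 + \frac{l 0}{3} = 2 + \frac{1}{3} \cdot 0 = 2 + 0 = 2$)
$p{\left(u \right)} = 2 + u$ ($p{\left(u \right)} = u + 2 = 2 + u$)
$p{\left(s{\left(X{\left(1 \right)},2 \right)} \right)} 46 = \left(2 + \left(3 + 24 \cdot 2\right)\right) 46 = \left(2 + \left(3 + 48\right)\right) 46 = \left(2 + 51\right) 46 = 53 \cdot 46 = 2438$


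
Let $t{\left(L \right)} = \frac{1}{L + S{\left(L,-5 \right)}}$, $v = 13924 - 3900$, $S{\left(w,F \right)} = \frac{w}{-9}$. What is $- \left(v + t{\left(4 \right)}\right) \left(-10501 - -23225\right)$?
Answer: $- \frac{1020391637}{8} \approx -1.2755 \cdot 10^{8}$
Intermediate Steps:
$S{\left(w,F \right)} = - \frac{w}{9}$ ($S{\left(w,F \right)} = w \left(- \frac{1}{9}\right) = - \frac{w}{9}$)
$v = 10024$
$t{\left(L \right)} = \frac{9}{8 L}$ ($t{\left(L \right)} = \frac{1}{L - \frac{L}{9}} = \frac{1}{\frac{8}{9} L} = \frac{9}{8 L}$)
$- \left(v + t{\left(4 \right)}\right) \left(-10501 - -23225\right) = - \left(10024 + \frac{9}{8 \cdot 4}\right) \left(-10501 - -23225\right) = - \left(10024 + \frac{9}{8} \cdot \frac{1}{4}\right) \left(-10501 + 23225\right) = - \left(10024 + \frac{9}{32}\right) 12724 = - \frac{320777 \cdot 12724}{32} = \left(-1\right) \frac{1020391637}{8} = - \frac{1020391637}{8}$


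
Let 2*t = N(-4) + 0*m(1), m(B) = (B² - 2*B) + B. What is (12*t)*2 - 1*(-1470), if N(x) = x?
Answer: 1422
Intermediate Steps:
m(B) = B² - B
t = -2 (t = (-4 + 0*(1*(-1 + 1)))/2 = (-4 + 0*(1*0))/2 = (-4 + 0*0)/2 = (-4 + 0)/2 = (½)*(-4) = -2)
(12*t)*2 - 1*(-1470) = (12*(-2))*2 - 1*(-1470) = -24*2 + 1470 = -48 + 1470 = 1422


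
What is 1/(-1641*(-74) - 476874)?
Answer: -1/355440 ≈ -2.8134e-6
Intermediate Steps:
1/(-1641*(-74) - 476874) = 1/(121434 - 476874) = 1/(-355440) = -1/355440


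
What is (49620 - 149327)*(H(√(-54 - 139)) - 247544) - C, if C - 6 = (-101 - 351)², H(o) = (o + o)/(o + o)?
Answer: 24681565591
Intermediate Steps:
H(o) = 1 (H(o) = (2*o)/((2*o)) = (2*o)*(1/(2*o)) = 1)
C = 204310 (C = 6 + (-101 - 351)² = 6 + (-452)² = 6 + 204304 = 204310)
(49620 - 149327)*(H(√(-54 - 139)) - 247544) - C = (49620 - 149327)*(1 - 247544) - 1*204310 = -99707*(-247543) - 204310 = 24681769901 - 204310 = 24681565591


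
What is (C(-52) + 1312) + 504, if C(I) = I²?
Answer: 4520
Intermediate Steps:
(C(-52) + 1312) + 504 = ((-52)² + 1312) + 504 = (2704 + 1312) + 504 = 4016 + 504 = 4520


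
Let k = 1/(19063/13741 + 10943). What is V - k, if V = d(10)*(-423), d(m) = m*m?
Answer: -6361362753541/150386826 ≈ -42300.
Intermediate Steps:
d(m) = m²
k = 13741/150386826 (k = 1/(19063*(1/13741) + 10943) = 1/(19063/13741 + 10943) = 1/(150386826/13741) = 13741/150386826 ≈ 9.1371e-5)
V = -42300 (V = 10²*(-423) = 100*(-423) = -42300)
V - k = -42300 - 1*13741/150386826 = -42300 - 13741/150386826 = -6361362753541/150386826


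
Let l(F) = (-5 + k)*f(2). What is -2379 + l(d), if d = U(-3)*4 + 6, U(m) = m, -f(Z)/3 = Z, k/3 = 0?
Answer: -2349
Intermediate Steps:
k = 0 (k = 3*0 = 0)
f(Z) = -3*Z
d = -6 (d = -3*4 + 6 = -12 + 6 = -6)
l(F) = 30 (l(F) = (-5 + 0)*(-3*2) = -5*(-6) = 30)
-2379 + l(d) = -2379 + 30 = -2349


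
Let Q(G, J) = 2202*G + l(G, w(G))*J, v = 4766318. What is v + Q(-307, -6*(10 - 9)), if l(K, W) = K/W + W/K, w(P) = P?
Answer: 4090292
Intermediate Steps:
Q(G, J) = 2*J + 2202*G (Q(G, J) = 2202*G + (G/G + G/G)*J = 2202*G + (1 + 1)*J = 2202*G + 2*J = 2*J + 2202*G)
v + Q(-307, -6*(10 - 9)) = 4766318 + (2*(-6*(10 - 9)) + 2202*(-307)) = 4766318 + (2*(-6*1) - 676014) = 4766318 + (2*(-6) - 676014) = 4766318 + (-12 - 676014) = 4766318 - 676026 = 4090292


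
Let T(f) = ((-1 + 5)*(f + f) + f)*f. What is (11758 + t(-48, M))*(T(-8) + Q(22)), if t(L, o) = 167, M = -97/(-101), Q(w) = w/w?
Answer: 6880725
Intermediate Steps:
Q(w) = 1
T(f) = 9*f² (T(f) = (4*(2*f) + f)*f = (8*f + f)*f = (9*f)*f = 9*f²)
M = 97/101 (M = -97*(-1/101) = 97/101 ≈ 0.96040)
(11758 + t(-48, M))*(T(-8) + Q(22)) = (11758 + 167)*(9*(-8)² + 1) = 11925*(9*64 + 1) = 11925*(576 + 1) = 11925*577 = 6880725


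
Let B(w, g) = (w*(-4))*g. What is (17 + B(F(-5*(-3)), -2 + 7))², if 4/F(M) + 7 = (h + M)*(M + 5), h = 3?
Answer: 35058241/124609 ≈ 281.35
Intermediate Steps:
F(M) = 4/(-7 + (3 + M)*(5 + M)) (F(M) = 4/(-7 + (3 + M)*(M + 5)) = 4/(-7 + (3 + M)*(5 + M)))
B(w, g) = -4*g*w (B(w, g) = (-4*w)*g = -4*g*w)
(17 + B(F(-5*(-3)), -2 + 7))² = (17 - 4*(-2 + 7)*4/(8 + (-5*(-3))² + 8*(-5*(-3))))² = (17 - 4*5*4/(8 + 15² + 8*15))² = (17 - 4*5*4/(8 + 225 + 120))² = (17 - 4*5*4/353)² = (17 - 80/353)² = (5921/353)² = 35058241/124609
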